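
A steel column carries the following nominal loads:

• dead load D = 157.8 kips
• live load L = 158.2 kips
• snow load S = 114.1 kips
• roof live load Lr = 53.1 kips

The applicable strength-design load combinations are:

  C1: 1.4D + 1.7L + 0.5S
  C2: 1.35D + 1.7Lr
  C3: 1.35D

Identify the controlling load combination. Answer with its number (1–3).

C1: 1.4(157.8) + 1.7(158.2) + 0.5(114.1) = 546.91
C2: 1.35(157.8) + 1.7(53.1) = 303.30
C3: 1.35(157.8) = 213.03
The largest value is 546.91 kips from combination 1.

Combination 1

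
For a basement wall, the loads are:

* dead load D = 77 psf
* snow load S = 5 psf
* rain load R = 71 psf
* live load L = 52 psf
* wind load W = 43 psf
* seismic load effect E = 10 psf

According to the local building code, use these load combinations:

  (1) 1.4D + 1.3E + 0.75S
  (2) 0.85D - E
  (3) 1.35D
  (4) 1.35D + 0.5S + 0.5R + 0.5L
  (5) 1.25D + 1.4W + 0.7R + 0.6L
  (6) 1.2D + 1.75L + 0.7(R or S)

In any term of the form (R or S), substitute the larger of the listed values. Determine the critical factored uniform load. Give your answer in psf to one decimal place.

237.4 psf

(R or S) → R = 71 psf.
(1) 1.4(77) + 1.3(10) + 0.75(5) = 107.8 + 13.0 + 3.8 = 124.6
(2) 0.85(77) - 1.0(10) = 65.5 - 10.0 = 55.5
(3) 1.35(77) = 104.0
(4) 1.35(77) + 0.5(5) + 0.5(71) + 0.5(52) = 104.0 + 2.5 + 35.5 + 26.0 = 168.0
(5) 1.25(77) + 1.4(43) + 0.7(71) + 0.6(52) = 96.3 + 60.2 + 49.7 + 31.2 = 237.4
(6) 1.2(77) + 1.75(52) + 0.7(71) = 92.4 + 91.0 + 49.7 = 233.1
The controlling combination is 5, giving 237.4 psf.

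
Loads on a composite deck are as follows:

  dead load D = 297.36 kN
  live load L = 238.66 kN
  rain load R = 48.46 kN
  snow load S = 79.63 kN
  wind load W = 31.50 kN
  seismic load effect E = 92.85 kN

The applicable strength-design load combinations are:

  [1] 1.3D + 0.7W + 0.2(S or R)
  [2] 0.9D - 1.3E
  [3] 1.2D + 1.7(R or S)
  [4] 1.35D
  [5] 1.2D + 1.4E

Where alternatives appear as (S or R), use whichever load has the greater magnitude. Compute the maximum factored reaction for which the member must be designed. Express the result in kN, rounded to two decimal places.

(S or R) → S = 79.63 kN; (R or S) → S = 79.63 kN.
[1] 1.3(297.36) + 0.7(31.50) + 0.2(79.63) = 424.54
[2] 0.9(297.36) - 1.3(92.85) = 146.92
[3] 1.2(297.36) + 1.7(79.63) = 356.83 + 135.37 = 492.20
[4] 1.35(297.36) = 401.44
[5] 1.2(297.36) + 1.4(92.85) = 356.83 + 129.99 = 486.82
The controlling combination is 3, giving 492.20 kN.

492.20 kN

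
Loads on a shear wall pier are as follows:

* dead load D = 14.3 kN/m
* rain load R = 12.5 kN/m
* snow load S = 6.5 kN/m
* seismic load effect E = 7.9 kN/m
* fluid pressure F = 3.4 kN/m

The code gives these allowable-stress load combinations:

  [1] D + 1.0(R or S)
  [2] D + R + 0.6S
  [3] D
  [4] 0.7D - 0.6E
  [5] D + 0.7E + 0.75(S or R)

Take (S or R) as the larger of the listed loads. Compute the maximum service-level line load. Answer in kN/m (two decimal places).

(R or S) → R = 12.5 kN/m; (S or R) → R = 12.5 kN/m.
[1] 1.0(14.3) + 1.0(12.5) = 14.30 + 12.50 = 26.80
[2] 1.0(14.3) + 1.0(12.5) + 0.6(6.5) = 14.30 + 12.50 + 3.90 = 30.70
[3] 1.0(14.3) = 14.30
[4] 0.7(14.3) - 0.6(7.9) = 10.01 - 4.74 = 5.27
[5] 1.0(14.3) + 0.7(7.9) + 0.75(12.5) = 14.30 + 5.53 + 9.38 = 29.21
The controlling combination is 2, giving 30.70 kN/m.

30.70 kN/m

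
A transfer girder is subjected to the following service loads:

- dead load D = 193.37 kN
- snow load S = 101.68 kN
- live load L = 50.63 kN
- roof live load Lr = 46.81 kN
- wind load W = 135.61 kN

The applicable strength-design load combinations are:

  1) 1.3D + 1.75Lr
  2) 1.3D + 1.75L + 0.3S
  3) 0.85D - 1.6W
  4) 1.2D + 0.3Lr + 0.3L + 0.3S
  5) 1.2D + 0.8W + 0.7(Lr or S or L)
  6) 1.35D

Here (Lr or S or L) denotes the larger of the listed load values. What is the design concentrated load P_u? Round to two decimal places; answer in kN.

(Lr or S or L) → S = 101.68 kN.
1) 1.3(193.37) + 1.75(46.81) = 333.30
2) 1.3(193.37) + 1.75(50.63) + 0.3(101.68) = 370.49
3) 0.85(193.37) - 1.6(135.61) = -52.61
4) 1.2(193.37) + 0.3(46.81) + 0.3(50.63) + 0.3(101.68) = 291.78
5) 1.2(193.37) + 0.8(135.61) + 0.7(101.68) = 411.71
6) 1.35(193.37) = 261.05
Combination 5 governs: P_u = 411.71 kN.

411.71 kN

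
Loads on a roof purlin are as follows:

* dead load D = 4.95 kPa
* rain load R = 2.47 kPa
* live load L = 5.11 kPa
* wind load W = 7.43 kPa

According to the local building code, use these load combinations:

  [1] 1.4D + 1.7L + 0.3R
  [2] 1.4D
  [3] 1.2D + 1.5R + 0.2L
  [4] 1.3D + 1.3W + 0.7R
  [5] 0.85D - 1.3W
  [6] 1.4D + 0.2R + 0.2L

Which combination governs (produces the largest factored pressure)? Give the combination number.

[1] 1.4(4.95) + 1.7(5.11) + 0.3(2.47) = 6.93 + 8.69 + 0.74 = 16.36
[2] 1.4(4.95) = 6.93
[3] 1.2(4.95) + 1.5(2.47) + 0.2(5.11) = 5.94 + 3.71 + 1.02 = 10.67
[4] 1.3(4.95) + 1.3(7.43) + 0.7(2.47) = 17.82
[5] 0.85(4.95) - 1.3(7.43) = 4.21 - 9.66 = -5.45
[6] 1.4(4.95) + 0.2(2.47) + 0.2(5.11) = 8.45
The largest value is 17.82 kPa from combination 4.

Combination 4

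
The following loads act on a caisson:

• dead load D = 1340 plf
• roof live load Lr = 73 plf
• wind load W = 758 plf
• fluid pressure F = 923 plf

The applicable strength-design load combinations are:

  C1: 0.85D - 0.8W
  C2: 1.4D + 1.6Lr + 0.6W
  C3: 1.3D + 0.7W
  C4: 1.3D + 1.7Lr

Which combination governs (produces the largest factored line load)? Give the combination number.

Combination 2

C1: 0.85(1340) - 0.8(758) = 1139.00 - 606.40 = 532.60
C2: 1.4(1340) + 1.6(73) + 0.6(758) = 1876.00 + 116.80 + 454.80 = 2447.60
C3: 1.3(1340) + 0.7(758) = 1742.00 + 530.60 = 2272.60
C4: 1.3(1340) + 1.7(73) = 1742.00 + 124.10 = 1866.10
The largest value is 2447.60 plf from combination 2.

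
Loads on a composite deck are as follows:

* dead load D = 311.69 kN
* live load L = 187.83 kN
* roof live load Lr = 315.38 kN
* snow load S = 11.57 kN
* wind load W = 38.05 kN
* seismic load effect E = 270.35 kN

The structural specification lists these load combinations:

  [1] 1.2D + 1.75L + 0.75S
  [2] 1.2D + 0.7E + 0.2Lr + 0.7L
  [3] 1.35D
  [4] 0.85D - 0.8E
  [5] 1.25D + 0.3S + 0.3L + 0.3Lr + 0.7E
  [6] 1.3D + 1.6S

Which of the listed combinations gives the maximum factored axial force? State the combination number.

[1] 1.2(311.69) + 1.75(187.83) + 0.75(11.57) = 374.03 + 328.70 + 8.68 = 711.41
[2] 1.2(311.69) + 0.7(270.35) + 0.2(315.38) + 0.7(187.83) = 757.83
[3] 1.35(311.69) = 420.78
[4] 0.85(311.69) - 0.8(270.35) = 264.94 - 216.28 = 48.66
[5] 1.25(311.69) + 0.3(11.57) + 0.3(187.83) + 0.3(315.38) + 0.7(270.35) = 389.61 + 3.47 + 56.35 + 94.61 + 189.25 = 733.29
[6] 1.3(311.69) + 1.6(11.57) = 405.20 + 18.51 = 423.71
The largest value is 757.83 kN from combination 2.

Combination 2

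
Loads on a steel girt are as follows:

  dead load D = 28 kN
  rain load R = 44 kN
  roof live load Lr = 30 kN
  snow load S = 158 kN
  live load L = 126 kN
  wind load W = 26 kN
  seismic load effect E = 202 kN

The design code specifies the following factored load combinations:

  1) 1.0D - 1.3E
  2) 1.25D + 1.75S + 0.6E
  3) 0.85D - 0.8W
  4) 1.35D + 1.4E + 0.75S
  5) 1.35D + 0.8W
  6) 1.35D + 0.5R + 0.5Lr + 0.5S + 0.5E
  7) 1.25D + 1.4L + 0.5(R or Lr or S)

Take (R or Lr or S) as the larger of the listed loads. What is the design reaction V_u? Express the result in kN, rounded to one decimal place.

439.1 kN

(R or Lr or S) → S = 158 kN.
1) 1.0(28) - 1.3(202) = 28.0 - 262.6 = -234.6
2) 1.25(28) + 1.75(158) + 0.6(202) = 35.0 + 276.5 + 121.2 = 432.7
3) 0.85(28) - 0.8(26) = 23.8 - 20.8 = 3.0
4) 1.35(28) + 1.4(202) + 0.75(158) = 37.8 + 282.8 + 118.5 = 439.1
5) 1.35(28) + 0.8(26) = 37.8 + 20.8 = 58.6
6) 1.35(28) + 0.5(44) + 0.5(30) + 0.5(158) + 0.5(202) = 37.8 + 22.0 + 15.0 + 79.0 + 101.0 = 254.8
7) 1.25(28) + 1.4(126) + 0.5(158) = 35.0 + 176.4 + 79.0 = 290.4
Combination 4 governs: V_u = 439.1 kN.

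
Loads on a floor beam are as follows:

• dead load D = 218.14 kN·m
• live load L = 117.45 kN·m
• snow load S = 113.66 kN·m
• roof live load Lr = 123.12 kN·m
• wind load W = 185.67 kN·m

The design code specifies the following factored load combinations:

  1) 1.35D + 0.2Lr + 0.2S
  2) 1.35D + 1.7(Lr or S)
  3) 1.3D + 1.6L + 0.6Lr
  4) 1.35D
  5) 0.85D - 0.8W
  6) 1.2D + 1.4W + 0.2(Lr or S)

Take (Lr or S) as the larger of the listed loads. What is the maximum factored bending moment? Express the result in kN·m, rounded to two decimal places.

546.33 kN·m

(Lr or S) → Lr = 123.12 kN·m.
1) 1.35(218.14) + 0.2(123.12) + 0.2(113.66) = 341.85
2) 1.35(218.14) + 1.7(123.12) = 294.49 + 209.30 = 503.79
3) 1.3(218.14) + 1.6(117.45) + 0.6(123.12) = 283.58 + 187.92 + 73.87 = 545.37
4) 1.35(218.14) = 294.49
5) 0.85(218.14) - 0.8(185.67) = 185.42 - 148.54 = 36.88
6) 1.2(218.14) + 1.4(185.67) + 0.2(123.12) = 261.77 + 259.94 + 24.62 = 546.33
Combination 6 governs: M_u = 546.33 kN·m.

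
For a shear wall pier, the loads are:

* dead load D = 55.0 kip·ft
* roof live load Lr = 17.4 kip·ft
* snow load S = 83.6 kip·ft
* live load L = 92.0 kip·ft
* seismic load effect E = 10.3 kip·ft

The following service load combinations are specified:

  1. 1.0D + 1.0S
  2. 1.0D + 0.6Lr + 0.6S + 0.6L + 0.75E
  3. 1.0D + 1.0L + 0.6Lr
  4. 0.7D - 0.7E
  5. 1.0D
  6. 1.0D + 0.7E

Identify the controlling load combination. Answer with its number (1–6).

1. 1.0(55.0) + 1.0(83.6) = 55.00 + 83.60 = 138.60
2. 1.0(55.0) + 0.6(17.4) + 0.6(83.6) + 0.6(92.0) + 0.75(10.3) = 55.00 + 10.44 + 50.16 + 55.20 + 7.73 = 178.53
3. 1.0(55.0) + 1.0(92.0) + 0.6(17.4) = 55.00 + 92.00 + 10.44 = 157.44
4. 0.7(55.0) - 0.7(10.3) = 38.50 - 7.21 = 31.29
5. 1.0(55.0) = 55.00
6. 1.0(55.0) + 0.7(10.3) = 55.00 + 7.21 = 62.21
The largest value is 178.53 kip·ft from combination 2.

Combination 2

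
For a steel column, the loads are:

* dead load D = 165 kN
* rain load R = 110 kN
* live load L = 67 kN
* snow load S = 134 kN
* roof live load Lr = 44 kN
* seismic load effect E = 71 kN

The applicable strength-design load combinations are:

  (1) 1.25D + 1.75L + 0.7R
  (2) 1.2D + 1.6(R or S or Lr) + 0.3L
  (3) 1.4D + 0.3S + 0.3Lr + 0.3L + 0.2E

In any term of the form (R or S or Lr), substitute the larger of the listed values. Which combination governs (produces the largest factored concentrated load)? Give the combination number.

(R or S or Lr) → S = 134 kN.
(1) 1.25(165) + 1.75(67) + 0.7(110) = 400.5
(2) 1.2(165) + 1.6(134) + 0.3(67) = 198.0 + 214.4 + 20.1 = 432.5
(3) 1.4(165) + 0.3(134) + 0.3(44) + 0.3(67) + 0.2(71) = 231.0 + 40.2 + 13.2 + 20.1 + 14.2 = 318.7
The largest value is 432.5 kN from combination 2.

Combination 2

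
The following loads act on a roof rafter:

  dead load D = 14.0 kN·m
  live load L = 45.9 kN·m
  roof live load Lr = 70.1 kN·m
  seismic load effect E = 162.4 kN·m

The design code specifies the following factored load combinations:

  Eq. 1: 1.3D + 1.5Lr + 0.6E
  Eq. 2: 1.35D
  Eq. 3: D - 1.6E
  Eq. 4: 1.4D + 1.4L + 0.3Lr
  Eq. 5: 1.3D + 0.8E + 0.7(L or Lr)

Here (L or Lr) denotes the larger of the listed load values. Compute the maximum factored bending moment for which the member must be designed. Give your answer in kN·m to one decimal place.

220.8 kN·m

(L or Lr) → Lr = 70.1 kN·m.
Eq. 1: 1.3(14.0) + 1.5(70.1) + 0.6(162.4) = 220.8
Eq. 2: 1.35(14.0) = 18.9
Eq. 3: 1.0(14.0) - 1.6(162.4) = -245.8
Eq. 4: 1.4(14.0) + 1.4(45.9) + 0.3(70.1) = 104.9
Eq. 5: 1.3(14.0) + 0.8(162.4) + 0.7(70.1) = 197.2
Combination 1 governs: M_u = 220.8 kN·m.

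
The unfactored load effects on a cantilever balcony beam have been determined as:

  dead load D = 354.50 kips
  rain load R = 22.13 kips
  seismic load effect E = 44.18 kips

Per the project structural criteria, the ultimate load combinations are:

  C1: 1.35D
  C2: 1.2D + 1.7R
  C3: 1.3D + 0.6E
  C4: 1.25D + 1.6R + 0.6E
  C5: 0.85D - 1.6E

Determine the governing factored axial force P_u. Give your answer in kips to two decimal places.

505.04 kips

C1: 1.35(354.50) = 478.58
C2: 1.2(354.50) + 1.7(22.13) = 425.40 + 37.62 = 463.02
C3: 1.3(354.50) + 0.6(44.18) = 460.85 + 26.51 = 487.36
C4: 1.25(354.50) + 1.6(22.13) + 0.6(44.18) = 505.04
C5: 0.85(354.50) - 1.6(44.18) = 301.33 - 70.69 = 230.64
Maximum is from combination 4.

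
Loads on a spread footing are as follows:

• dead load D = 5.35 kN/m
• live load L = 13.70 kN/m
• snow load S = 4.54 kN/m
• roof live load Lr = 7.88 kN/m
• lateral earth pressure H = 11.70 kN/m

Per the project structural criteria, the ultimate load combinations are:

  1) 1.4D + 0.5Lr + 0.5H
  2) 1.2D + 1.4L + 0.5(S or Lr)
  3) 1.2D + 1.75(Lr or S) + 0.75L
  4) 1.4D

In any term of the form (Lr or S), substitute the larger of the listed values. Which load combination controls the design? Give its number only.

Combination 3

(S or Lr) → Lr = 7.88 kN/m; (Lr or S) → Lr = 7.88 kN/m.
1) 1.4(5.35) + 0.5(7.88) + 0.5(11.70) = 7.49 + 3.94 + 5.85 = 17.28
2) 1.2(5.35) + 1.4(13.70) + 0.5(7.88) = 6.42 + 19.18 + 3.94 = 29.54
3) 1.2(5.35) + 1.75(7.88) + 0.75(13.70) = 6.42 + 13.79 + 10.28 = 30.49
4) 1.4(5.35) = 7.49
The largest value is 30.49 kN/m from combination 3.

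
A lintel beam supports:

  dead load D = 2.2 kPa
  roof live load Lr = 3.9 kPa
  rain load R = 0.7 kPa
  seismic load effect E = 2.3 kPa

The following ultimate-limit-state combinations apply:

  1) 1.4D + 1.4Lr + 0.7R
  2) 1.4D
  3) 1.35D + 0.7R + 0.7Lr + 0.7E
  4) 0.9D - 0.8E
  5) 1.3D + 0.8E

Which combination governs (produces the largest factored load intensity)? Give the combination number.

1) 1.4(2.2) + 1.4(3.9) + 0.7(0.7) = 3.08 + 5.46 + 0.49 = 9.03
2) 1.4(2.2) = 3.08
3) 1.35(2.2) + 0.7(0.7) + 0.7(3.9) + 0.7(2.3) = 2.97 + 0.49 + 2.73 + 1.61 = 7.80
4) 0.9(2.2) - 0.8(2.3) = 1.98 - 1.84 = 0.14
5) 1.3(2.2) + 0.8(2.3) = 2.86 + 1.84 = 4.70
The largest value is 9.03 kPa from combination 1.

Combination 1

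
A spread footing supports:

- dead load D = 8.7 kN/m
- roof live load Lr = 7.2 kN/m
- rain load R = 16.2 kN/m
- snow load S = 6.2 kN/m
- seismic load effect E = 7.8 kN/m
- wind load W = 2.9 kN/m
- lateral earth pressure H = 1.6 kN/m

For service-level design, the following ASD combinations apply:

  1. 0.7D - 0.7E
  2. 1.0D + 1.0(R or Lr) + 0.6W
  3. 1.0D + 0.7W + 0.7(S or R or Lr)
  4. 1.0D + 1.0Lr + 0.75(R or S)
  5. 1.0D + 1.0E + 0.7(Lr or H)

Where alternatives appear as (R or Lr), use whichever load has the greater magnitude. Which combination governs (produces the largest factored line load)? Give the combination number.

Combination 4

(R or Lr) → R = 16.2 kN/m; (S or R or Lr) → R = 16.2 kN/m; (R or S) → R = 16.2 kN/m; (Lr or H) → Lr = 7.2 kN/m.
1. 0.7(8.7) - 0.7(7.8) = 6.09 - 5.46 = 0.63
2. 1.0(8.7) + 1.0(16.2) + 0.6(2.9) = 8.70 + 16.20 + 1.74 = 26.64
3. 1.0(8.7) + 0.7(2.9) + 0.7(16.2) = 8.70 + 2.03 + 11.34 = 22.07
4. 1.0(8.7) + 1.0(7.2) + 0.75(16.2) = 8.70 + 7.20 + 12.15 = 28.05
5. 1.0(8.7) + 1.0(7.8) + 0.7(7.2) = 8.70 + 7.80 + 5.04 = 21.54
The largest value is 28.05 kN/m from combination 4.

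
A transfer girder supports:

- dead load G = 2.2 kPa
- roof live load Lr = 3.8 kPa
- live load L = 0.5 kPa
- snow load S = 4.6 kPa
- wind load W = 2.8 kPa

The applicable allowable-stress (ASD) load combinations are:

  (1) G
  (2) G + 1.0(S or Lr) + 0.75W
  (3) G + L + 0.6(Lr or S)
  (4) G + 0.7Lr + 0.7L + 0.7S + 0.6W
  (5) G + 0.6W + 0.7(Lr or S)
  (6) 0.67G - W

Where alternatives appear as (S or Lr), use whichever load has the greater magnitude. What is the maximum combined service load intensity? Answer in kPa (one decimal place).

(S or Lr) → S = 4.6 kPa; (Lr or S) → S = 4.6 kPa.
(1) 1.0(2.2) = 2.2
(2) 1.0(2.2) + 1.0(4.6) + 0.75(2.8) = 8.9
(3) 1.0(2.2) + 1.0(0.5) + 0.6(4.6) = 5.5
(4) 1.0(2.2) + 0.7(3.8) + 0.7(0.5) + 0.7(4.6) + 0.6(2.8) = 10.1
(5) 1.0(2.2) + 0.6(2.8) + 0.7(4.6) = 7.1
(6) 0.67(2.2) - 1.0(2.8) = -1.3
Maximum is from combination 4.

10.1 kPa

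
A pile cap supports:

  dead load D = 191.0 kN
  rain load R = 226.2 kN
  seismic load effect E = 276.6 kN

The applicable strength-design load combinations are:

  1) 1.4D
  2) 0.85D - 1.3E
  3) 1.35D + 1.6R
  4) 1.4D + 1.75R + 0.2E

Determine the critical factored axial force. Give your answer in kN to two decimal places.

718.57 kN

1) 1.4(191.0) = 267.40
2) 0.85(191.0) - 1.3(276.6) = 162.35 - 359.58 = -197.23
3) 1.35(191.0) + 1.6(226.2) = 257.85 + 361.92 = 619.77
4) 1.4(191.0) + 1.75(226.2) + 0.2(276.6) = 267.40 + 395.85 + 55.32 = 718.57
The controlling combination is 4, giving 718.57 kN.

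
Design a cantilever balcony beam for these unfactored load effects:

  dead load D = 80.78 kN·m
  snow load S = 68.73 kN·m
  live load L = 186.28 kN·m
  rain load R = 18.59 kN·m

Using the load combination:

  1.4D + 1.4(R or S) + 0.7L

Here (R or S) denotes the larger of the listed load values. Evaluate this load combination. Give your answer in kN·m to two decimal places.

(R or S) → S = 68.73 kN·m.
1.4(80.78) + 1.4(68.73) + 0.7(186.28) = 113.09 + 96.22 + 130.40 = 339.71
M_u = 339.71 kN·m.

339.71 kN·m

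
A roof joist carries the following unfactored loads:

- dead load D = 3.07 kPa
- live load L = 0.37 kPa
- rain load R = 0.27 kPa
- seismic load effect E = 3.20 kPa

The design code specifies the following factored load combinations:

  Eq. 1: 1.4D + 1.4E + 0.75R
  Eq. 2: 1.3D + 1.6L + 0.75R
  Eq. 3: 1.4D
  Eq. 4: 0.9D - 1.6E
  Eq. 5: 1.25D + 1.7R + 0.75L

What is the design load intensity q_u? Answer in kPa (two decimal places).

Eq. 1: 1.4(3.07) + 1.4(3.20) + 0.75(0.27) = 4.30 + 4.48 + 0.20 = 8.98
Eq. 2: 1.3(3.07) + 1.6(0.37) + 0.75(0.27) = 4.79
Eq. 3: 1.4(3.07) = 4.30
Eq. 4: 0.9(3.07) - 1.6(3.20) = 2.76 - 5.12 = -2.36
Eq. 5: 1.25(3.07) + 1.7(0.27) + 0.75(0.37) = 4.57
Maximum is from combination 1.

8.98 kPa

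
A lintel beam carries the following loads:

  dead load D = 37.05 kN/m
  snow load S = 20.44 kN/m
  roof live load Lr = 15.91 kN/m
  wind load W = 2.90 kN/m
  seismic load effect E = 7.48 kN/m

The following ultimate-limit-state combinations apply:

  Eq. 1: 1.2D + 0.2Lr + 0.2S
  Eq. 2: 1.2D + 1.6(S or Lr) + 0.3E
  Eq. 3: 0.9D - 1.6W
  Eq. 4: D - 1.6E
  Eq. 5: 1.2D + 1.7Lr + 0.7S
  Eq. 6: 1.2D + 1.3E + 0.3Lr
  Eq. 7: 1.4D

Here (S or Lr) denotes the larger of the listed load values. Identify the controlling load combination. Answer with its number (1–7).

Combination 5

(S or Lr) → S = 20.44 kN/m.
Eq. 1: 1.2(37.05) + 0.2(15.91) + 0.2(20.44) = 44.46 + 3.18 + 4.09 = 51.73
Eq. 2: 1.2(37.05) + 1.6(20.44) + 0.3(7.48) = 79.41
Eq. 3: 0.9(37.05) - 1.6(2.90) = 33.35 - 4.64 = 28.71
Eq. 4: 1.0(37.05) - 1.6(7.48) = 37.05 - 11.97 = 25.08
Eq. 5: 1.2(37.05) + 1.7(15.91) + 0.7(20.44) = 44.46 + 27.05 + 14.31 = 85.82
Eq. 6: 1.2(37.05) + 1.3(7.48) + 0.3(15.91) = 58.96
Eq. 7: 1.4(37.05) = 51.87
The largest value is 85.82 kN/m from combination 5.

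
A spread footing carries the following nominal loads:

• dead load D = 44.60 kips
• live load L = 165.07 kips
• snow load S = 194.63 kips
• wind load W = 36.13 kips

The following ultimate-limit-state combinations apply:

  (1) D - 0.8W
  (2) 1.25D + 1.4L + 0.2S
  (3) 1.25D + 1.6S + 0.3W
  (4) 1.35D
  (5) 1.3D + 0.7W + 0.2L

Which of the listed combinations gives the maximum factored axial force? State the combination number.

(1) 1.0(44.60) - 0.8(36.13) = 44.60 - 28.90 = 15.70
(2) 1.25(44.60) + 1.4(165.07) + 0.2(194.63) = 325.77
(3) 1.25(44.60) + 1.6(194.63) + 0.3(36.13) = 55.75 + 311.41 + 10.84 = 378.00
(4) 1.35(44.60) = 60.21
(5) 1.3(44.60) + 0.7(36.13) + 0.2(165.07) = 116.29
The largest value is 378.00 kips from combination 3.

Combination 3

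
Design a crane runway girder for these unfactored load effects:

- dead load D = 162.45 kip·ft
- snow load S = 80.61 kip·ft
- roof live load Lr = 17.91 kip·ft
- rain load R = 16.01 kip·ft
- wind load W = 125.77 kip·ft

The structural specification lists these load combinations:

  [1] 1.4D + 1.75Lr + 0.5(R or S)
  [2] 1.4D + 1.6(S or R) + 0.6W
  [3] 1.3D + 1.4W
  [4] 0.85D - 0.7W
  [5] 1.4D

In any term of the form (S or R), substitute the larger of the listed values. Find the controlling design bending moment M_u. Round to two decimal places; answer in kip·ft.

(R or S) → S = 80.61 kip·ft; (S or R) → S = 80.61 kip·ft.
[1] 1.4(162.45) + 1.75(17.91) + 0.5(80.61) = 299.08
[2] 1.4(162.45) + 1.6(80.61) + 0.6(125.77) = 431.87
[3] 1.3(162.45) + 1.4(125.77) = 387.26
[4] 0.85(162.45) - 0.7(125.77) = 50.04
[5] 1.4(162.45) = 227.43
The controlling combination is 2, giving 431.87 kip·ft.

431.87 kip·ft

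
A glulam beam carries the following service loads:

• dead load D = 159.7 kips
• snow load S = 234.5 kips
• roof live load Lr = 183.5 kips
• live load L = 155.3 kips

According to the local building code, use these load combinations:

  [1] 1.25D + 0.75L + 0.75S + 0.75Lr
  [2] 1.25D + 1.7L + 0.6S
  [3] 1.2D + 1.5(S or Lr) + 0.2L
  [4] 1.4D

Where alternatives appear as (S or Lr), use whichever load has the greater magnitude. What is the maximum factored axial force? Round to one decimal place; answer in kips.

629.6 kips

(S or Lr) → S = 234.5 kips.
[1] 1.25(159.7) + 0.75(155.3) + 0.75(234.5) + 0.75(183.5) = 199.6 + 116.5 + 175.9 + 137.6 = 629.6
[2] 1.25(159.7) + 1.7(155.3) + 0.6(234.5) = 199.6 + 264.0 + 140.7 = 604.3
[3] 1.2(159.7) + 1.5(234.5) + 0.2(155.3) = 191.6 + 351.8 + 31.1 = 574.5
[4] 1.4(159.7) = 223.6
Combination 1 governs: P_u = 629.6 kips.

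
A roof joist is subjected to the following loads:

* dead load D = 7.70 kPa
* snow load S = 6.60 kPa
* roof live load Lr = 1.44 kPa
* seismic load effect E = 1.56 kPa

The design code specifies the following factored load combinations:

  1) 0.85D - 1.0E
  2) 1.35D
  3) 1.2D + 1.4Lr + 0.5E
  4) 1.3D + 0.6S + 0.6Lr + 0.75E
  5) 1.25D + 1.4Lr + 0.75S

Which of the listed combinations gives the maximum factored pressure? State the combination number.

1) 0.85(7.70) - 1.0(1.56) = 6.55 - 1.56 = 4.99
2) 1.35(7.70) = 10.40
3) 1.2(7.70) + 1.4(1.44) + 0.5(1.56) = 9.24 + 2.02 + 0.78 = 12.04
4) 1.3(7.70) + 0.6(6.60) + 0.6(1.44) + 0.75(1.56) = 10.01 + 3.96 + 0.86 + 1.17 = 16.00
5) 1.25(7.70) + 1.4(1.44) + 0.75(6.60) = 16.59
The largest value is 16.59 kPa from combination 5.

Combination 5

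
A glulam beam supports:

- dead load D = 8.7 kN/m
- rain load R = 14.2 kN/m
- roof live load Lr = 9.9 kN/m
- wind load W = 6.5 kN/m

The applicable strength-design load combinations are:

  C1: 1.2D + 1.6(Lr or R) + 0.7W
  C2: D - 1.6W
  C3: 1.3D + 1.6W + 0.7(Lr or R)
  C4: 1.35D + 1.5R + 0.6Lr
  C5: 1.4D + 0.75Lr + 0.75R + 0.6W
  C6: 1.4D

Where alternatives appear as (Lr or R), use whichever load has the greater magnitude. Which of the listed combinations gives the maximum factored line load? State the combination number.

(Lr or R) → R = 14.2 kN/m.
C1: 1.2(8.7) + 1.6(14.2) + 0.7(6.5) = 37.7
C2: 1.0(8.7) - 1.6(6.5) = -1.7
C3: 1.3(8.7) + 1.6(6.5) + 0.7(14.2) = 31.7
C4: 1.35(8.7) + 1.5(14.2) + 0.6(9.9) = 39.0
C5: 1.4(8.7) + 0.75(9.9) + 0.75(14.2) + 0.6(6.5) = 34.2
C6: 1.4(8.7) = 12.2
The largest value is 39.0 kN/m from combination 4.

Combination 4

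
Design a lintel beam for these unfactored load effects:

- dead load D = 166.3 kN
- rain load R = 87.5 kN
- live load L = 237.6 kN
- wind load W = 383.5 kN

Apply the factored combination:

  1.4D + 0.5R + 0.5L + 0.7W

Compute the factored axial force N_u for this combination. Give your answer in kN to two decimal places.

1.4(166.3) + 0.5(87.5) + 0.5(237.6) + 0.7(383.5) = 232.82 + 43.75 + 118.80 + 268.45 = 663.82
N_u = 663.82 kN.

663.82 kN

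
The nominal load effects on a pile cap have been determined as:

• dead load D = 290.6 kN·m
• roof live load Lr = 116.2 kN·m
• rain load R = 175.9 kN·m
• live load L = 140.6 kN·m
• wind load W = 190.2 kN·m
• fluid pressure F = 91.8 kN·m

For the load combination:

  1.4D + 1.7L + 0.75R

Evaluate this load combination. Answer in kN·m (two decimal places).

1.4(290.6) + 1.7(140.6) + 0.75(175.9) = 406.84 + 239.02 + 131.93 = 777.79
M_u = 777.79 kN·m.

777.79 kN·m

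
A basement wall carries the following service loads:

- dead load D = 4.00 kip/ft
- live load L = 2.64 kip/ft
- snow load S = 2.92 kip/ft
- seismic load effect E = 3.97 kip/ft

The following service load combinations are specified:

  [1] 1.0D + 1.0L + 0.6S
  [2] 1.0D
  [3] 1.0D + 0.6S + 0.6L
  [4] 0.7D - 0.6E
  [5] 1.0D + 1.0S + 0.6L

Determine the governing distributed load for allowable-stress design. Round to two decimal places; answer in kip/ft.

8.50 kip/ft

[1] 1.0(4.00) + 1.0(2.64) + 0.6(2.92) = 4.00 + 2.64 + 1.75 = 8.39
[2] 1.0(4.00) = 4.00
[3] 1.0(4.00) + 0.6(2.92) + 0.6(2.64) = 7.34
[4] 0.7(4.00) - 0.6(3.97) = 2.80 - 2.38 = 0.42
[5] 1.0(4.00) + 1.0(2.92) + 0.6(2.64) = 4.00 + 2.92 + 1.58 = 8.50
Combination 5 governs: w = 8.50 kip/ft.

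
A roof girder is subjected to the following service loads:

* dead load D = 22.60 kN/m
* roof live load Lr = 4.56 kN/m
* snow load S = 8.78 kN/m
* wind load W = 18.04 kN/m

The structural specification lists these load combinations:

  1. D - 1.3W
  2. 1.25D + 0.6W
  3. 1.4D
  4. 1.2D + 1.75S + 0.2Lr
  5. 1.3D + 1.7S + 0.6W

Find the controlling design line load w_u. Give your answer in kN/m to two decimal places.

1. 1.0(22.60) - 1.3(18.04) = 22.60 - 23.45 = -0.85
2. 1.25(22.60) + 0.6(18.04) = 28.25 + 10.82 = 39.07
3. 1.4(22.60) = 31.64
4. 1.2(22.60) + 1.75(8.78) + 0.2(4.56) = 27.12 + 15.37 + 0.91 = 43.40
5. 1.3(22.60) + 1.7(8.78) + 0.6(18.04) = 29.38 + 14.93 + 10.82 = 55.13
The controlling combination is 5, giving 55.13 kN/m.

55.13 kN/m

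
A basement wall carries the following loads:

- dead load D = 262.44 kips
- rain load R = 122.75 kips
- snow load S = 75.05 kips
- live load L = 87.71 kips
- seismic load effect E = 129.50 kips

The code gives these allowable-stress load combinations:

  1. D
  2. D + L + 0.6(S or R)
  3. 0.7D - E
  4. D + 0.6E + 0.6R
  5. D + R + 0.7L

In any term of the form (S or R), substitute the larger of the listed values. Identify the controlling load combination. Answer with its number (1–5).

Combination 5

(S or R) → R = 122.75 kips.
1. 1.0(262.44) = 262.44
2. 1.0(262.44) + 1.0(87.71) + 0.6(122.75) = 423.80
3. 0.7(262.44) - 1.0(129.50) = 54.21
4. 1.0(262.44) + 0.6(129.50) + 0.6(122.75) = 413.79
5. 1.0(262.44) + 1.0(122.75) + 0.7(87.71) = 446.59
The largest value is 446.59 kips from combination 5.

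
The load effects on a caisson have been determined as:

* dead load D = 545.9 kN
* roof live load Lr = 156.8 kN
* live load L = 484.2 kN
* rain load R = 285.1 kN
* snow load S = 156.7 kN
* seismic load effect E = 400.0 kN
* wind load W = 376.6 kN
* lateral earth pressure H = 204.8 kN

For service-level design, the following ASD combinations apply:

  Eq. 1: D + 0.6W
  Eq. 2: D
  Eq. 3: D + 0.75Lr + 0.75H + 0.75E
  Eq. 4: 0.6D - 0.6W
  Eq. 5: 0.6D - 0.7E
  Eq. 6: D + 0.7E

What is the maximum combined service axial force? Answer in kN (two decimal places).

1117.10 kN

Eq. 1: 1.0(545.9) + 0.6(376.6) = 545.90 + 225.96 = 771.86
Eq. 2: 1.0(545.9) = 545.90
Eq. 3: 1.0(545.9) + 0.75(156.8) + 0.75(204.8) + 0.75(400.0) = 545.90 + 117.60 + 153.60 + 300.00 = 1117.10
Eq. 4: 0.6(545.9) - 0.6(376.6) = 327.54 - 225.96 = 101.58
Eq. 5: 0.6(545.9) - 0.7(400.0) = 327.54 - 280.00 = 47.54
Eq. 6: 1.0(545.9) + 0.7(400.0) = 545.90 + 280.00 = 825.90
The controlling combination is 3, giving 1117.10 kN.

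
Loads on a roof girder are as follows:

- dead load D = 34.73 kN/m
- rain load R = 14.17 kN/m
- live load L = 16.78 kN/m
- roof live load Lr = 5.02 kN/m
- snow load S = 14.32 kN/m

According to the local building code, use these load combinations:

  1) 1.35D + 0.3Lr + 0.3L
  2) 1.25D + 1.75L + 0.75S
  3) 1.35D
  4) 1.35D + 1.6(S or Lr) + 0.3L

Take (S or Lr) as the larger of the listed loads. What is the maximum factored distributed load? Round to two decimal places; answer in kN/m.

(S or Lr) → S = 14.32 kN/m.
1) 1.35(34.73) + 0.3(5.02) + 0.3(16.78) = 46.89 + 1.51 + 5.03 = 53.43
2) 1.25(34.73) + 1.75(16.78) + 0.75(14.32) = 43.41 + 29.37 + 10.74 = 83.52
3) 1.35(34.73) = 46.89
4) 1.35(34.73) + 1.6(14.32) + 0.3(16.78) = 46.89 + 22.91 + 5.03 = 74.83
Combination 2 governs: w_u = 83.52 kN/m.

83.52 kN/m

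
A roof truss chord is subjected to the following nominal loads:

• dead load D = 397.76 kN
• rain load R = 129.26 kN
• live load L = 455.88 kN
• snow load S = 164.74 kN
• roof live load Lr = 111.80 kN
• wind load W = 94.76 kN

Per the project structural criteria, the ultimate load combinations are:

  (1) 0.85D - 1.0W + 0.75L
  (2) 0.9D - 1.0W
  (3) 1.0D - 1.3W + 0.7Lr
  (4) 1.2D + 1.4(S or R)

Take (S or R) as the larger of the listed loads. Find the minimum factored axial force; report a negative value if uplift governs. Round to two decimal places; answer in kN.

(S or R) → S = 164.74 kN.
(1) 0.85(397.76) - 1.0(94.76) + 0.75(455.88) = 338.10 - 94.76 + 341.91 = 585.25
(2) 0.9(397.76) - 1.0(94.76) = 357.98 - 94.76 = 263.22
(3) 1.0(397.76) - 1.3(94.76) + 0.7(111.80) = 397.76 - 123.19 + 78.26 = 352.83
(4) 1.2(397.76) + 1.4(164.74) = 477.31 + 230.64 = 707.95
Combination 2 gives the minimum: 263.22 kN.

263.22 kN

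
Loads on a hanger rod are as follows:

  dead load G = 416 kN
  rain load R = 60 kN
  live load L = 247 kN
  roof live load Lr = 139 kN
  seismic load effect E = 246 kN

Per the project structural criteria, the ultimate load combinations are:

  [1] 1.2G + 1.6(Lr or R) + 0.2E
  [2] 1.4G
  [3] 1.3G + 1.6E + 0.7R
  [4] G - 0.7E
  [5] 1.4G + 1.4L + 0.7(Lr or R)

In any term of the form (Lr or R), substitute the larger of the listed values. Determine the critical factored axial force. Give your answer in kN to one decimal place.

1025.5 kN

(Lr or R) → Lr = 139 kN.
[1] 1.2(416) + 1.6(139) + 0.2(246) = 770.8
[2] 1.4(416) = 582.4
[3] 1.3(416) + 1.6(246) + 0.7(60) = 976.4
[4] 1.0(416) - 0.7(246) = 243.8
[5] 1.4(416) + 1.4(247) + 0.7(139) = 1025.5
Maximum is from combination 5.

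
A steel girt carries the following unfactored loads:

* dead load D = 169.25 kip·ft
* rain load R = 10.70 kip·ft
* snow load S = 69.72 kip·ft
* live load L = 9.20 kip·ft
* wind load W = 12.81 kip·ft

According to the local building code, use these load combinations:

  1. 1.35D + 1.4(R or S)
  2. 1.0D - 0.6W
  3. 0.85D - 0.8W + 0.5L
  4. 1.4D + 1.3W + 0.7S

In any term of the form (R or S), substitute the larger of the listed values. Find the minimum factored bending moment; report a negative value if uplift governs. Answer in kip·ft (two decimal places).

(R or S) → S = 69.72 kip·ft.
1. 1.35(169.25) + 1.4(69.72) = 326.10
2. 1.0(169.25) - 0.6(12.81) = 161.56
3. 0.85(169.25) - 0.8(12.81) + 0.5(9.20) = 138.21
4. 1.4(169.25) + 1.3(12.81) + 0.7(69.72) = 302.41
Combination 3 gives the minimum: 138.21 kip·ft.

138.21 kip·ft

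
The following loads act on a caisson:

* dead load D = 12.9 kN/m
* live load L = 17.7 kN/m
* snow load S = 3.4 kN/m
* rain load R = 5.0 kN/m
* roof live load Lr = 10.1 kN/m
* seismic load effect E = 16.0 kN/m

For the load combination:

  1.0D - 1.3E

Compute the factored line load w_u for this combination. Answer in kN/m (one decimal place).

-7.9 kN/m

1.0(12.9) - 1.3(16.0) = -7.9
w_u = -7.9 kN/m.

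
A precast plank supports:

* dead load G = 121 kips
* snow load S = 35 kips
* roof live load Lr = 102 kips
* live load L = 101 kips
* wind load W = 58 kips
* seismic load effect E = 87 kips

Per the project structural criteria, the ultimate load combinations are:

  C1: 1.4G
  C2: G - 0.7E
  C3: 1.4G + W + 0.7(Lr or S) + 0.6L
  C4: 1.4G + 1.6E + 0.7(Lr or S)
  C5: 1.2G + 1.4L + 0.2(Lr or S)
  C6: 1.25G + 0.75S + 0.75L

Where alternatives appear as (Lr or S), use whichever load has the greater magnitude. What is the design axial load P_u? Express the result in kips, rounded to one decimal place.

380.0 kips

(Lr or S) → Lr = 102 kips.
C1: 1.4(121) = 169.4
C2: 1.0(121) - 0.7(87) = 121.0 - 60.9 = 60.1
C3: 1.4(121) + 1.0(58) + 0.7(102) + 0.6(101) = 169.4 + 58.0 + 71.4 + 60.6 = 359.4
C4: 1.4(121) + 1.6(87) + 0.7(102) = 169.4 + 139.2 + 71.4 = 380.0
C5: 1.2(121) + 1.4(101) + 0.2(102) = 145.2 + 141.4 + 20.4 = 307.0
C6: 1.25(121) + 0.75(35) + 0.75(101) = 253.3
Combination 4 governs: P_u = 380.0 kips.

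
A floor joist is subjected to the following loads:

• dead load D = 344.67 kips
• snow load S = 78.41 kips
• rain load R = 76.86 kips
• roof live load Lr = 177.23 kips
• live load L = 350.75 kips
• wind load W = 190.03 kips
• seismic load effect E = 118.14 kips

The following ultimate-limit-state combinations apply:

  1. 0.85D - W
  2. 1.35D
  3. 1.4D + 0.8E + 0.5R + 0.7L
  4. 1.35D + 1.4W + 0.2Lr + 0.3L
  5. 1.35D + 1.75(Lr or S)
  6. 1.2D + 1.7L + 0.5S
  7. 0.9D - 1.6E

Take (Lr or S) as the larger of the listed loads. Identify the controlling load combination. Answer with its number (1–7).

(Lr or S) → Lr = 177.23 kips.
1. 0.85(344.67) - 1.0(190.03) = 292.97 - 190.03 = 102.94
2. 1.35(344.67) = 465.30
3. 1.4(344.67) + 0.8(118.14) + 0.5(76.86) + 0.7(350.75) = 482.54 + 94.51 + 38.43 + 245.53 = 861.01
4. 1.35(344.67) + 1.4(190.03) + 0.2(177.23) + 0.3(350.75) = 465.30 + 266.04 + 35.45 + 105.23 = 872.02
5. 1.35(344.67) + 1.75(177.23) = 775.46
6. 1.2(344.67) + 1.7(350.75) + 0.5(78.41) = 1049.08
7. 0.9(344.67) - 1.6(118.14) = 310.20 - 189.02 = 121.18
The largest value is 1049.08 kips from combination 6.

Combination 6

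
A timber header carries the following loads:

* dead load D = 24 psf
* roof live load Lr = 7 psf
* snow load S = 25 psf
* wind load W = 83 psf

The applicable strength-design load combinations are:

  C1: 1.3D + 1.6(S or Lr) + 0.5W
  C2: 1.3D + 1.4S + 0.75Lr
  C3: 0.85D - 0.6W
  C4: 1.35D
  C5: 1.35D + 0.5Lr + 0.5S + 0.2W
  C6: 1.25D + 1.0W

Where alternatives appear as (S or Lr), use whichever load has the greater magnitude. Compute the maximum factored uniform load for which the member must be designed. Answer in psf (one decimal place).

(S or Lr) → S = 25 psf.
C1: 1.3(24) + 1.6(25) + 0.5(83) = 112.7
C2: 1.3(24) + 1.4(25) + 0.75(7) = 71.5
C3: 0.85(24) - 0.6(83) = -29.4
C4: 1.35(24) = 32.4
C5: 1.35(24) + 0.5(7) + 0.5(25) + 0.2(83) = 65.0
C6: 1.25(24) + 1.0(83) = 113.0
Maximum is from combination 6.

113.0 psf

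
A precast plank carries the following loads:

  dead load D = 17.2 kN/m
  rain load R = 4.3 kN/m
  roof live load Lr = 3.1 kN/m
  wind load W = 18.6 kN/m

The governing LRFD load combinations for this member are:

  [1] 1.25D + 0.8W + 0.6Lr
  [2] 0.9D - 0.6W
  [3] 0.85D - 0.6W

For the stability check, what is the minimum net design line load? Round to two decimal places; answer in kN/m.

3.46 kN/m

[1] 1.25(17.2) + 0.8(18.6) + 0.6(3.1) = 21.50 + 14.88 + 1.86 = 38.24
[2] 0.9(17.2) - 0.6(18.6) = 15.48 - 11.16 = 4.32
[3] 0.85(17.2) - 0.6(18.6) = 14.62 - 11.16 = 3.46
Combination 3 gives the minimum: 3.46 kN/m.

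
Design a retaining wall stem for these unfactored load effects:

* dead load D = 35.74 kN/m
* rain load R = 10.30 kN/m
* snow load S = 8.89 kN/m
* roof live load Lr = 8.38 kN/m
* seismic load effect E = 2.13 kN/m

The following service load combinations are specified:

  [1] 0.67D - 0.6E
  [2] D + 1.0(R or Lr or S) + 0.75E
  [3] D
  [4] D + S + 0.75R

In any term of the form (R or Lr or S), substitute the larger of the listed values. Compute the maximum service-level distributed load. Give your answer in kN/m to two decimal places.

(R or Lr or S) → R = 10.30 kN/m.
[1] 0.67(35.74) - 0.6(2.13) = 22.67
[2] 1.0(35.74) + 1.0(10.30) + 0.75(2.13) = 47.64
[3] 1.0(35.74) = 35.74
[4] 1.0(35.74) + 1.0(8.89) + 0.75(10.30) = 52.36
The controlling combination is 4, giving 52.36 kN/m.

52.36 kN/m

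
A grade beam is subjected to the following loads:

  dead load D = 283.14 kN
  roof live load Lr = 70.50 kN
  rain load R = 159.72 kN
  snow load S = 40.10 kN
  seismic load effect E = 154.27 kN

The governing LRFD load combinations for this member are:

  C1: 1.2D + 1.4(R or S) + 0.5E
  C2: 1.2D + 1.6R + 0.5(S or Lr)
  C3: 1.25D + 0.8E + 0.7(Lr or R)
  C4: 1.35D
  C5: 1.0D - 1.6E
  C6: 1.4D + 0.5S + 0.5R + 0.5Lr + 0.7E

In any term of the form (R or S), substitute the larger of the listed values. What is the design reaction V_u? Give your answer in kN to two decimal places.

640.51 kN

(R or S) → R = 159.72 kN; (S or Lr) → Lr = 70.50 kN; (Lr or R) → R = 159.72 kN.
C1: 1.2(283.14) + 1.4(159.72) + 0.5(154.27) = 640.51
C2: 1.2(283.14) + 1.6(159.72) + 0.5(70.50) = 339.77 + 255.55 + 35.25 = 630.57
C3: 1.25(283.14) + 0.8(154.27) + 0.7(159.72) = 353.93 + 123.42 + 111.80 = 589.15
C4: 1.35(283.14) = 382.24
C5: 1.0(283.14) - 1.6(154.27) = 283.14 - 246.83 = 36.31
C6: 1.4(283.14) + 0.5(40.10) + 0.5(159.72) + 0.5(70.50) + 0.7(154.27) = 396.40 + 20.05 + 79.86 + 35.25 + 107.99 = 639.55
Maximum is from combination 1.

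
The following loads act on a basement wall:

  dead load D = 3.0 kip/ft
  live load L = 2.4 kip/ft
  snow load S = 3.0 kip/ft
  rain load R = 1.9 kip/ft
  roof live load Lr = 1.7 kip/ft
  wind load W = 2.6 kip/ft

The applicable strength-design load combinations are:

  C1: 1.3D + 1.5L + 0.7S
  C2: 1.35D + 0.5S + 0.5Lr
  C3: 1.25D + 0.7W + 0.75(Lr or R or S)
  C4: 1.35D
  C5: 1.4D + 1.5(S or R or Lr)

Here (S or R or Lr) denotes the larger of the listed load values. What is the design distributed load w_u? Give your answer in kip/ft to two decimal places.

9.60 kip/ft

(Lr or R or S) → S = 3.0 kip/ft; (S or R or Lr) → S = 3.0 kip/ft.
C1: 1.3(3.0) + 1.5(2.4) + 0.7(3.0) = 9.60
C2: 1.35(3.0) + 0.5(3.0) + 0.5(1.7) = 6.40
C3: 1.25(3.0) + 0.7(2.6) + 0.75(3.0) = 7.82
C4: 1.35(3.0) = 4.05
C5: 1.4(3.0) + 1.5(3.0) = 8.70
Combination 1 governs: w_u = 9.60 kip/ft.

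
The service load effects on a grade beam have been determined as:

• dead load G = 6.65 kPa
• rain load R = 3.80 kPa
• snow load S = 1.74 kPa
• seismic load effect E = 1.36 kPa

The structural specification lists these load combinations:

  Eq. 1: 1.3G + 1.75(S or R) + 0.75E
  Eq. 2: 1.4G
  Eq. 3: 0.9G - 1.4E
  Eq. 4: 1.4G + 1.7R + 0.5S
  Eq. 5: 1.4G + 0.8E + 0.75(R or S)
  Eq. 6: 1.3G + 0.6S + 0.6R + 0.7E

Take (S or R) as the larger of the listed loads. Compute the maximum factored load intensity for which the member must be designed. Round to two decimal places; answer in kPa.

16.64 kPa

(S or R) → R = 3.80 kPa; (R or S) → R = 3.80 kPa.
Eq. 1: 1.3(6.65) + 1.75(3.80) + 0.75(1.36) = 16.32
Eq. 2: 1.4(6.65) = 9.31
Eq. 3: 0.9(6.65) - 1.4(1.36) = 4.08
Eq. 4: 1.4(6.65) + 1.7(3.80) + 0.5(1.74) = 16.64
Eq. 5: 1.4(6.65) + 0.8(1.36) + 0.75(3.80) = 13.25
Eq. 6: 1.3(6.65) + 0.6(1.74) + 0.6(3.80) + 0.7(1.36) = 12.92
Combination 4 governs: q_u = 16.64 kPa.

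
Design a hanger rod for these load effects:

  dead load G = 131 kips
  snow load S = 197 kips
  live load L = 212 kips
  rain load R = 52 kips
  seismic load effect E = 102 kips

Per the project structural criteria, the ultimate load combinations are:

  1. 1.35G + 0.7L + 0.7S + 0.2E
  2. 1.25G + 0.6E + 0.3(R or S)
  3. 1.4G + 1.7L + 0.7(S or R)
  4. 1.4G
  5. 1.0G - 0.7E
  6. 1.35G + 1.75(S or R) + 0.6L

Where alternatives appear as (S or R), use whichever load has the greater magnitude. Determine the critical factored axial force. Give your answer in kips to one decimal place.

(R or S) → S = 197 kips; (S or R) → S = 197 kips.
1. 1.35(131) + 0.7(212) + 0.7(197) + 0.2(102) = 176.9 + 148.4 + 137.9 + 20.4 = 483.6
2. 1.25(131) + 0.6(102) + 0.3(197) = 163.8 + 61.2 + 59.1 = 284.1
3. 1.4(131) + 1.7(212) + 0.7(197) = 183.4 + 360.4 + 137.9 = 681.7
4. 1.4(131) = 183.4
5. 1.0(131) - 0.7(102) = 131.0 - 71.4 = 59.6
6. 1.35(131) + 1.75(197) + 0.6(212) = 648.8
The controlling combination is 3, giving 681.7 kips.

681.7 kips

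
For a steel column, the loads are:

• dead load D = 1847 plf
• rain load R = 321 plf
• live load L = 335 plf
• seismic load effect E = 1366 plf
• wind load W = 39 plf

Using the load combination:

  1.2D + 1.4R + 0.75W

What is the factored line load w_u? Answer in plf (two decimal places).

2695.05 plf

1.2(1847) + 1.4(321) + 0.75(39) = 2695.05
w_u = 2695.05 plf.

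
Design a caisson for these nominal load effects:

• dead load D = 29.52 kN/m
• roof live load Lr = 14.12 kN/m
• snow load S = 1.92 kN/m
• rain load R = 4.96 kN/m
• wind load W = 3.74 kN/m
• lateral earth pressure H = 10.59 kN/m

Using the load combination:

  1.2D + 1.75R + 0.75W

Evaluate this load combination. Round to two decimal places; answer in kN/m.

46.91 kN/m

1.2(29.52) + 1.75(4.96) + 0.75(3.74) = 46.91
w_u = 46.91 kN/m.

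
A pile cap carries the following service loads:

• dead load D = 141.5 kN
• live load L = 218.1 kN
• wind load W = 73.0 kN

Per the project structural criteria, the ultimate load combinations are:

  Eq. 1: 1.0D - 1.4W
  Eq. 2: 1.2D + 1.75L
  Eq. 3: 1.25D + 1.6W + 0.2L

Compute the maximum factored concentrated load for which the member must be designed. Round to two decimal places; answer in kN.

Eq. 1: 1.0(141.5) - 1.4(73.0) = 39.30
Eq. 2: 1.2(141.5) + 1.75(218.1) = 551.48
Eq. 3: 1.25(141.5) + 1.6(73.0) + 0.2(218.1) = 337.30
Maximum is from combination 2.

551.48 kN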